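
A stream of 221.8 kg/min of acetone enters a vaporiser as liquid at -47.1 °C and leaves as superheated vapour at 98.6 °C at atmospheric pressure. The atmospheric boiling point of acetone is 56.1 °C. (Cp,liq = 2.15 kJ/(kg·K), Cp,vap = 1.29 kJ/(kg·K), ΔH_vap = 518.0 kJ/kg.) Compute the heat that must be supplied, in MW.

Q = 2.94 MW

liquid -47.1→56.1 °C: 221.88 kJ/kg
vaporisation at 56.1 °C: 518 kJ/kg
vapour 56.1→98.6 °C: 54.825 kJ/kg
Δh = 221.88 + 518 + 54.825 = 794.71 kJ/kg
Q = ṁ·Δh = 221.8 kg/min × 794.71 kJ/kg = 176270 kJ/min
|Q| = 2937.8 kW = 2.9378 MW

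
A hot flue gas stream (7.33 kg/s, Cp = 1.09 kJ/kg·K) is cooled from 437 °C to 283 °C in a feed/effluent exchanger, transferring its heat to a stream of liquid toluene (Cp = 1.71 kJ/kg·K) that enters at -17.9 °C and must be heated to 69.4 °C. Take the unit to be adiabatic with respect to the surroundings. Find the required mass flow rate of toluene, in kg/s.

Heat released by hot stream: Q = 7.33 × 1.09 × (437 − 283) = 1230.4 kJ/s
Energy balance on cold side (adiabatic exchanger): Q = ṁ_c·Cp_c·(T_c,out − T_c,in)
ṁ_c = 1230.4 / [1.71 × (69.4 − -17.9)] = 8.2422 kg/s

ṁ_c = 8.24 kg/s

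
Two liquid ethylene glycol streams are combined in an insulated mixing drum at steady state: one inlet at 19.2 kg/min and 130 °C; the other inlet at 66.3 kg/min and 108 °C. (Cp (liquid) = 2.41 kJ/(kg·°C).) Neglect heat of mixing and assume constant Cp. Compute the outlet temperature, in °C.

T_out = 113 °C

Adiabatic, steady state ⇒ Σ ṁᵢCp,ᵢ(T_out − Tᵢ) = 0
T_out = Σ ṁᵢCp,ᵢTᵢ / Σ ṁᵢCp,ᵢ
      = 23272 / 206.06 = 112.94 °C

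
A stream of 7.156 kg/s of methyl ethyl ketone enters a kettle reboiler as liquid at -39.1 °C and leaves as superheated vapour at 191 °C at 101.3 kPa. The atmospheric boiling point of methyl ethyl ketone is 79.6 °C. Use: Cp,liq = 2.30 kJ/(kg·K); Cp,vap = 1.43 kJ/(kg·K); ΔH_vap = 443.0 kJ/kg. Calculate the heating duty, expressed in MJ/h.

Q = 22500 MJ/h

liquid -39.1→79.6 °C: 273.01 kJ/kg
vaporisation at 79.6 °C: 443 kJ/kg
vapour 79.6→191 °C: 159.3 kJ/kg
Δh = 273.01 + 443 + 159.3 = 875.31 kJ/kg
Q = ṁ·Δh = 7.156 kg/s × 875.31 kJ/kg = 6263.7 kJ/s
|Q| = 6263.7 kW = 22549 MJ/h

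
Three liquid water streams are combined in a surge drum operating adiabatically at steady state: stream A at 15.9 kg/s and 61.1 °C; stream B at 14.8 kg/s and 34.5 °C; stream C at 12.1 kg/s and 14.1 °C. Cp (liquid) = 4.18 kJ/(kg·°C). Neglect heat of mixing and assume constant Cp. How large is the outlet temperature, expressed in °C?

No heat crosses the boundary, so H_out = H_in.
Σ ṁᵢCp,ᵢTᵢ = 15.9×4.18×61.1 + 14.8×4.18×34.5 + 12.1×4.18×14.1 = 6908.3
Σ ṁᵢCp,ᵢ = 15.9×4.18 + 14.8×4.18 + 12.1×4.18 = 178.9
T_out = 6908.3 / 178.9 = 38.614 °C

T_out = 38.6 °C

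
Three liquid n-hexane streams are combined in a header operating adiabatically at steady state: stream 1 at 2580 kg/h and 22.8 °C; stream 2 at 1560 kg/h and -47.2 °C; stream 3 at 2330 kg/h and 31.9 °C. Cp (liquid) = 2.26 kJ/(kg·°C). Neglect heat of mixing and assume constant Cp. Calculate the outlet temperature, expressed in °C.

Energy balance with Q = 0: Σ ṁᵢCp,ᵢ(T_out − Tᵢ) = 0
T_out = Σ ṁᵢCp,ᵢTᵢ / Σ ṁᵢCp,ᵢ
      = 134510 / 14622 = 9.1992 °C

T_out = 9.20 °C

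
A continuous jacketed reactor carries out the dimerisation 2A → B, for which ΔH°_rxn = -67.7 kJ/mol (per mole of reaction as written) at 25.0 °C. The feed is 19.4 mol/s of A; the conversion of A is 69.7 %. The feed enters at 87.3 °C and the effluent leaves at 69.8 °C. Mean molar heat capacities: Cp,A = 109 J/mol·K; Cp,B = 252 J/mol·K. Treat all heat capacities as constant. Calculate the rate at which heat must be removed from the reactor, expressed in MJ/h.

Q_out = 1740 MJ/h

Extent of reaction ξ = 0.697 × 19.4 / 2 = 6.7609 mol/s
Reaction term: ξ·ΔH°_rxn = 6.7609 × -67.7 = -457.71 kJ/s
Sensible, feed 87.3→25 °C: -131.74 kJ/s
Outlet flows (mol/s): A 5.8782, B 6.7609
Sensible, products 25→69.8 °C: 105.03 kJ/s
Q = ΔH = -484.42 kJ/s = -484.42 kW
Heat removed = 1743.9 MJ/h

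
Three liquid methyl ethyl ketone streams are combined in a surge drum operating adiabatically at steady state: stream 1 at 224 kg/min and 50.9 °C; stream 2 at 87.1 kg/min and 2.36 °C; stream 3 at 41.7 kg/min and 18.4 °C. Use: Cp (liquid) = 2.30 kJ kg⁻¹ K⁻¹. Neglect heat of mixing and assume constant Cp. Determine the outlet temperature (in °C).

T_out = 35.1 °C

No heat crosses the boundary, so H_out = H_in.
T_out = Σ ṁᵢCp,ᵢTᵢ / Σ ṁᵢCp,ᵢ
      = 28461 / 811.44 = 35.075 °C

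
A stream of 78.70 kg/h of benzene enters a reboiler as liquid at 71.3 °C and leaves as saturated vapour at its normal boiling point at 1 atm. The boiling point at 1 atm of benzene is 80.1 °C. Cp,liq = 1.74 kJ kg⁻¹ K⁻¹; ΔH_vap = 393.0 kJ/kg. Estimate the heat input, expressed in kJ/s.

Q = 8.93 kJ/s

liquid 71.3→80.1 °C: 15.312 kJ/kg
vaporisation at 80.1 °C: 393 kJ/kg
Δh = 15.312 + 393 = 408.31 kJ/kg
Q = ṁ·Δh = 78.70 kg/h × 408.31 kJ/kg = 32134 kJ/h
|Q| = 8.9262 kW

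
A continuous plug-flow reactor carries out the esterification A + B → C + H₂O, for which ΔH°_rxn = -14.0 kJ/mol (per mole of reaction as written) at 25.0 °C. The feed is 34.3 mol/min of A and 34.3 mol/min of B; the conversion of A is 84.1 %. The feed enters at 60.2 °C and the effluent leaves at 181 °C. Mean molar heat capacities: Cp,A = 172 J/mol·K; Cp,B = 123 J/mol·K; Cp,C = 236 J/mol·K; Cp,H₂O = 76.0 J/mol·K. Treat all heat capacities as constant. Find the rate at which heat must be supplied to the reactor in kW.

Extent of reaction ξ = 0.841 × 34.3 = 28.846 mol/min
Reaction term: ξ·ΔH°_rxn = 28.846 × -14.0 = -403.85 kJ/min
Sensible, feed 60.2→25 °C: -356.17 kJ/min
Outlet flows (mol/min): A 5.4537, B 5.4537, C 28.846, H₂O 28.846
Sensible, products 25→181 °C: 1655 kJ/min
Q = ΔH = 894.97 kJ/min = 14.916 kW
Heat supplied = 14.916 kW

Q_in = 14.9 kW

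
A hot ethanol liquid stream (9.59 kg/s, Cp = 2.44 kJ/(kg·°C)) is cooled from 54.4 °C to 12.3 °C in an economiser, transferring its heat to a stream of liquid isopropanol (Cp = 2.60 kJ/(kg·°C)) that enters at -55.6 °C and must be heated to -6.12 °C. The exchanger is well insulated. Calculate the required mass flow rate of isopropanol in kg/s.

ṁ_c = 7.66 kg/s

Heat released by hot stream: Q = 9.59 × 2.44 × (54.4 − 12.3) = 985.12 kJ/s
Energy balance on cold side (adiabatic exchanger): Q = ṁ_c·Cp_c·(T_c,out − T_c,in)
ṁ_c = 985.12 / [2.60 × (-6.12 − -55.6)] = 7.6575 kg/s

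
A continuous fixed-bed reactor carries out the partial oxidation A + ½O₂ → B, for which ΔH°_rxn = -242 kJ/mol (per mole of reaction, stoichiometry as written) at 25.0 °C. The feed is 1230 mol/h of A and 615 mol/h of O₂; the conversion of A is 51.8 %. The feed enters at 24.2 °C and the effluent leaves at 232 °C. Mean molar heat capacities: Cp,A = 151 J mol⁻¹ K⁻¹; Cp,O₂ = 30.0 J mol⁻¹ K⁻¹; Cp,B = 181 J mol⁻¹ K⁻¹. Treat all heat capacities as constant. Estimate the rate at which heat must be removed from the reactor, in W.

Q_out = 30500 W

Extent of reaction ξ = 0.518 × 1230 = 637.14 mol/h
Reaction term: ξ·ΔH°_rxn = 637.14 × -242 = -154190 kJ/h
Sensible, feed 24.2→25 °C: 163.34 kJ/h
Outlet flows (mol/h): A 592.86, O₂ 296.43, B 637.14
Sensible, products 25→232 °C: 44244 kJ/h
Q = ΔH = -109780 kJ/h = -30.495 kW
Heat removed = 30495 W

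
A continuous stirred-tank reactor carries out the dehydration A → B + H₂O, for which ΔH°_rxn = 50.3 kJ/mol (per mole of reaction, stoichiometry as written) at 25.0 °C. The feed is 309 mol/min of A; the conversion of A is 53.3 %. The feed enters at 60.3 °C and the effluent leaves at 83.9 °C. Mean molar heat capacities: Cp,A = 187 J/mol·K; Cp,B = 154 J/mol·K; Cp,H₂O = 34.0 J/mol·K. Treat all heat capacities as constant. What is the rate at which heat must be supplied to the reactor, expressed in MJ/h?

Extent of reaction ξ = 0.533 × 309 = 164.7 mol/min
Reaction term: ξ·ΔH°_rxn = 164.7 × 50.3 = 8284.3 kJ/min
Sensible, feed 60.3→25 °C: -2039.7 kJ/min
Outlet flows (mol/min): A 144.3, B 164.7, H₂O 164.7
Sensible, products 25→83.9 °C: 3413.1 kJ/min
Q = ΔH = 9657.6 kJ/min = 160.96 kW
Heat supplied = 579.46 MJ/h

Q_in = 579 MJ/h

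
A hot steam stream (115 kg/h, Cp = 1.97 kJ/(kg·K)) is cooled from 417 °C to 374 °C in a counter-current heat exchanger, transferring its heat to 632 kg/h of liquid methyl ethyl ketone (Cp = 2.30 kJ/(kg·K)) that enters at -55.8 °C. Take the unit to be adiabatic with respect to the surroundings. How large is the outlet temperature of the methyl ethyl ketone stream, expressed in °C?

Heat released by hot stream: Q = 115 × 1.97 × (417 − 374) = 9741.6 kJ/h
Energy balance on cold side (adiabatic exchanger): Q = ṁ_c·Cp_c·(T_c,out − T_c,in)
T_c,out = -55.8 + 9741.6/(632 × 2.30) = -49.098 °C

T_c,out = -49.1 °C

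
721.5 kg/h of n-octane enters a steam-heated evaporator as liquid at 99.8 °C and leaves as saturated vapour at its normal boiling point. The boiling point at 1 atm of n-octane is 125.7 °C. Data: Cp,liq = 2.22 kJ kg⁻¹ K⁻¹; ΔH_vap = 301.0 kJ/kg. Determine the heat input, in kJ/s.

Q = 71.8 kJ/s

liquid 99.8→125.7 °C: 57.498 kJ/kg
vaporisation at 125.7 °C: 301 kJ/kg
Δh = 57.498 + 301 = 358.5 kJ/kg
Q = ṁ·Δh = 721.5 kg/h × 358.5 kJ/kg = 258660 kJ/h
|Q| = 71.849 kW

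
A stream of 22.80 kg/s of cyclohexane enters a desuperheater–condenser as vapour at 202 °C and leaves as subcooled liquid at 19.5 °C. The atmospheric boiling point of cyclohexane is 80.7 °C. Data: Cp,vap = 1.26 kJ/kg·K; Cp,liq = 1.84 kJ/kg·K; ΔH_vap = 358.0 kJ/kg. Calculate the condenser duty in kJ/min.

Q_c = 853000 kJ/min

vapour 202→80.7 °C: -152.84 kJ/kg
condensation at 80.7 °C: -358 kJ/kg
liquid 80.7→19.5 °C: -112.61 kJ/kg
Δh = -152.84 + -358 + -112.61 = -623.45 kJ/kg
Q = ṁ·Δh = 22.80 kg/s × -623.45 kJ/kg = -14215 kJ/s
|Q| = 14215 kW = 852870 kJ/min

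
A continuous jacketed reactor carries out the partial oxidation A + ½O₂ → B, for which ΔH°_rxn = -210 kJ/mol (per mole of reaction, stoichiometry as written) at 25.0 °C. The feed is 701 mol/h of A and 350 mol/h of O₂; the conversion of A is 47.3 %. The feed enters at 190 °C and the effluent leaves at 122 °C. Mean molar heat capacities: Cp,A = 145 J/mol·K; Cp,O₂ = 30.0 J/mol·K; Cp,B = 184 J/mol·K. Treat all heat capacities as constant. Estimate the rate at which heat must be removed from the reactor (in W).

Extent of reaction ξ = 0.473 × 701 = 331.57 mol/h
Reaction term: ξ·ΔH°_rxn = 331.57 × -210 = -69630 kJ/h
Sensible, feed 190→25 °C: -18504 kJ/h
Outlet flows (mol/h): A 369.43, O₂ 184.21, B 331.57
Sensible, products 25→122 °C: 11650 kJ/h
Q = ΔH = -76484 kJ/h = -21.246 kW
Heat removed = 21246 W

Q_out = 21200 W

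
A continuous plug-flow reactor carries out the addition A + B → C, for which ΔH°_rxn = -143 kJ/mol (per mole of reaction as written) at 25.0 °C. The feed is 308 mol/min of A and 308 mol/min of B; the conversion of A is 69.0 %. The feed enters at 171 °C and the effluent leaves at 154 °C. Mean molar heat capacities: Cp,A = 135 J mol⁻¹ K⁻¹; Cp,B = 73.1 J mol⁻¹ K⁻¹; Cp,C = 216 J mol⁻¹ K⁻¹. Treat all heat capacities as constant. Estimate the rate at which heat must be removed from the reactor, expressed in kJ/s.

Extent of reaction ξ = 0.690 × 308 = 212.52 mol/min
Reaction term: ξ·ΔH°_rxn = 212.52 × -143 = -30390 kJ/min
Sensible, feed 171→25 °C: -9357.8 kJ/min
Outlet flows (mol/min): A 95.48, B 95.48, C 212.52
Sensible, products 25→154 °C: 8484.8 kJ/min
Q = ΔH = -31263 kJ/min = -521.06 kW
Heat removed = 521.06 kJ/s

Q_out = 521 kJ/s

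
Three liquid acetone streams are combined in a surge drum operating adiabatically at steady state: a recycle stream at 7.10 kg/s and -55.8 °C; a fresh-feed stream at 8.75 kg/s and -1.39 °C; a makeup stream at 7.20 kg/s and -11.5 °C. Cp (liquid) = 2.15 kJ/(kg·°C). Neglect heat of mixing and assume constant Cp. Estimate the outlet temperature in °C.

No heat crosses the boundary, so H_out = H_in.
T_out = Σ ṁᵢCp,ᵢTᵢ / Σ ṁᵢCp,ᵢ
      = -1056 / 49.557 = -21.308 °C

T_out = -21.3 °C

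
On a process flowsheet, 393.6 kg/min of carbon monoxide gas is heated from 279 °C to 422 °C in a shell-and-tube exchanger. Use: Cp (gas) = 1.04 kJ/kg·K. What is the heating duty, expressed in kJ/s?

Q = 976 kJ/s

Q = ṁ·Cp·ΔT = 393.6 × 1.04 × (422 − 279) = 58536 kJ/min
Converting: 58536 / 60 s = 975.6 kW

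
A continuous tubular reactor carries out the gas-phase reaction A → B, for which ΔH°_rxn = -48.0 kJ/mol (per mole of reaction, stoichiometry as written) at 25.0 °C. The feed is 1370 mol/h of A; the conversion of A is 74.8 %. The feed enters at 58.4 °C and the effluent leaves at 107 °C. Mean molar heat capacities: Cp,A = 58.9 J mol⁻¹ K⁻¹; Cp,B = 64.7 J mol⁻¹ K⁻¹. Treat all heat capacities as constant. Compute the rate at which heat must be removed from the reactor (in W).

Extent of reaction ξ = 0.748 × 1370 = 1024.8 mol/h
Reaction term: ξ·ΔH°_rxn = 1024.8 × -48.0 = -49188 kJ/h
Sensible, feed 58.4→25 °C: -2695.1 kJ/h
Outlet flows (mol/h): A 345.24, B 1024.8
Sensible, products 25→107 °C: 7104.2 kJ/h
Q = ΔH = -44779 kJ/h = -12.439 kW
Heat removed = 12439 W

Q_out = 12400 W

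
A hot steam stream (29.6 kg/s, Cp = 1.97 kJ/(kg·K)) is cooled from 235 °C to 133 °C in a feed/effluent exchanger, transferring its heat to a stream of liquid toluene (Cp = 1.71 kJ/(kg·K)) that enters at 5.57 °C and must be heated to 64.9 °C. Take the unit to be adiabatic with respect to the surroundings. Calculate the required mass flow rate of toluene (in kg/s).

ṁ_c = 58.6 kg/s

Heat released by hot stream: Q = 29.6 × 1.97 × (235 − 133) = 5947.8 kJ/s
Energy balance on cold side (adiabatic exchanger): Q = ṁ_c·Cp_c·(T_c,out − T_c,in)
ṁ_c = 5947.8 / [1.71 × (64.9 − 5.57)] = 58.626 kg/s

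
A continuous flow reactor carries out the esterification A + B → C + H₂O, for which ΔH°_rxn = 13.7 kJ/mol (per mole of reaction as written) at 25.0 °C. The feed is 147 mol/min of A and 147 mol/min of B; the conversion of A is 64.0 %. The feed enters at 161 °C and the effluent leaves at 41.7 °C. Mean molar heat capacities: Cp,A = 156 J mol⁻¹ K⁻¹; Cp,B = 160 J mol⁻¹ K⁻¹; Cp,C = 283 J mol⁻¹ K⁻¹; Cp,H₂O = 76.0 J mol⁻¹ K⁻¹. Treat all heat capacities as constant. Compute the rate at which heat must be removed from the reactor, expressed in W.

Extent of reaction ξ = 0.640 × 147 = 94.08 mol/min
Reaction term: ξ·ΔH°_rxn = 94.08 × 13.7 = 1288.9 kJ/min
Sensible, feed 161→25 °C: -6317.5 kJ/min
Outlet flows (mol/min): A 52.92, B 52.92, C 94.08, H₂O 94.08
Sensible, products 25→41.7 °C: 843.31 kJ/min
Q = ΔH = -4185.3 kJ/min = -69.754 kW
Heat removed = 69754 W

Q_out = 69800 W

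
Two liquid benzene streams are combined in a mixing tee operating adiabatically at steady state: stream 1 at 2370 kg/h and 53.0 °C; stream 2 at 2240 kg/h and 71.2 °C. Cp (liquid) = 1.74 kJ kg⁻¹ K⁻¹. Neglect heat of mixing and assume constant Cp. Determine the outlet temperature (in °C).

T_out = 61.8 °C

Adiabatic, steady state ⇒ Σ ṁᵢCp,ᵢ(T_out − Tᵢ) = 0
Σ ṁᵢCp,ᵢTᵢ = 2370×1.74×53.0 + 2240×1.74×71.2 = 496070
Σ ṁᵢCp,ᵢ = 2370×1.74 + 2240×1.74 = 8021.4
T_out = 496070 / 8021.4 = 61.843 °C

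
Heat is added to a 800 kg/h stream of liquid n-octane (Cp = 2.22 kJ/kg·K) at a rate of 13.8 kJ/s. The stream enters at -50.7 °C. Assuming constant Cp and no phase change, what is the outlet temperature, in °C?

Q = 13.8 kJ/s = 49680 kJ/h
ΔT = Q/(ṁ·Cp) = 49680/(800×2.22) = 27.973 K
T_out = -50.7 + 27.973 = -22.727 °C

T_out = -22.7 °C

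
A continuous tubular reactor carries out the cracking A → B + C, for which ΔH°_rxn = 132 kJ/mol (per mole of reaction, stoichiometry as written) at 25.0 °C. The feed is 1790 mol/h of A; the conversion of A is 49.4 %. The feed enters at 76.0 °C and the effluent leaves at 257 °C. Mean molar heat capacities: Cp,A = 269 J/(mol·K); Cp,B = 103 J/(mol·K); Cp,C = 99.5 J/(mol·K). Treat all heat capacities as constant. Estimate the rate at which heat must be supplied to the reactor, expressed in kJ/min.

Q_in = 3170 kJ/min

Extent of reaction ξ = 0.494 × 1790 = 884.26 mol/h
Reaction term: ξ·ΔH°_rxn = 884.26 × 132 = 116720 kJ/h
Sensible, feed 76.0→25 °C: -24557 kJ/h
Outlet flows (mol/h): A 905.74, B 884.26, C 884.26
Sensible, products 25→257 °C: 98068 kJ/h
Q = ΔH = 190230 kJ/h = 52.843 kW
Heat supplied = 3170.6 kJ/min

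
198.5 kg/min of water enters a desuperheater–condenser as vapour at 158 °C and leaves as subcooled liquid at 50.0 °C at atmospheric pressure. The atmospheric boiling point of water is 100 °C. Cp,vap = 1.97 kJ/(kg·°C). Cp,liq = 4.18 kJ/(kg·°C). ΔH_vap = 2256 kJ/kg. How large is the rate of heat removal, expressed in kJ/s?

vapour 158→100 °C: -114.26 kJ/kg
condensation at 100 °C: -2256 kJ/kg
liquid 100→50.0 °C: -209 kJ/kg
Δh = -114.26 + -2256 + -209 = -2579.3 kJ/kg
Q = ṁ·Δh = 198.5 kg/min × -2579.3 kJ/kg = -511980 kJ/min
|Q| = 8533.1 kW

Q_c = 8530 kJ/s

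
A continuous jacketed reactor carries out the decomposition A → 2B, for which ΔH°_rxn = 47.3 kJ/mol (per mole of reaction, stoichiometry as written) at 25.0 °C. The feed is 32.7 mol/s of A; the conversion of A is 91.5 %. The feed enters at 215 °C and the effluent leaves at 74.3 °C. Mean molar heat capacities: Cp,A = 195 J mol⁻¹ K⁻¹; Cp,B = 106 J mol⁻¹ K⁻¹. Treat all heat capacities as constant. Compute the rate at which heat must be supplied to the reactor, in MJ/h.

Q_in = 1960 MJ/h

Extent of reaction ξ = 0.915 × 32.7 = 29.921 mol/s
Reaction term: ξ·ΔH°_rxn = 29.921 × 47.3 = 1415.2 kJ/s
Sensible, feed 215→25 °C: -1211.5 kJ/s
Outlet flows (mol/s): A 2.7795, B 59.841
Sensible, products 25→74.3 °C: 339.44 kJ/s
Q = ΔH = 543.14 kJ/s = 543.14 kW
Heat supplied = 1955.3 MJ/h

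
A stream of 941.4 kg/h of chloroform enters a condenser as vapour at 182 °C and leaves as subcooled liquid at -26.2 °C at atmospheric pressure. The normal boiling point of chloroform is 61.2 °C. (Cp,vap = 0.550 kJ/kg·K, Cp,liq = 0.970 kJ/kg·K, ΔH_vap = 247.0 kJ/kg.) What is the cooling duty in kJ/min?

Q_c = 6250 kJ/min

vapour 182→61.2 °C: -66.44 kJ/kg
condensation at 61.2 °C: -247 kJ/kg
liquid 61.2→-26.2 °C: -84.778 kJ/kg
Δh = -66.44 + -247 + -84.778 = -398.22 kJ/kg
Q = ṁ·Δh = 941.4 kg/h × -398.22 kJ/kg = -374880 kJ/h
|Q| = 104.13 kW = 6248 kJ/min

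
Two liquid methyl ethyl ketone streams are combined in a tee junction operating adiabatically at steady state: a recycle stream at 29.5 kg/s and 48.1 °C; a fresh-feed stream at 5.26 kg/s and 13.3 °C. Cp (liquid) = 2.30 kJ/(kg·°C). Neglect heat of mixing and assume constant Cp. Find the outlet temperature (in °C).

Adiabatic, steady state ⇒ Σ ṁᵢCp,ᵢ(T_out − Tᵢ) = 0
T_out = Σ ṁᵢCp,ᵢTᵢ / Σ ṁᵢCp,ᵢ
      = 3424.5 / 79.948 = 42.834 °C

T_out = 42.8 °C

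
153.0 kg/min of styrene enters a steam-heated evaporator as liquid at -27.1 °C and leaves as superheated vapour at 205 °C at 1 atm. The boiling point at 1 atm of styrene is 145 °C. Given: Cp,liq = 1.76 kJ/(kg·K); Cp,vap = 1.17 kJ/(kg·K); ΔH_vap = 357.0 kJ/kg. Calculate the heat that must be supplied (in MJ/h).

Q = 6700 MJ/h

liquid -27.1→145 °C: 302.9 kJ/kg
vaporisation at 145 °C: 357 kJ/kg
vapour 145→205 °C: 70.2 kJ/kg
Δh = 302.9 + 357 + 70.2 = 730.1 kJ/kg
Q = ṁ·Δh = 153.0 kg/min × 730.1 kJ/kg = 111700 kJ/min
|Q| = 1861.7 kW = 6702.3 MJ/h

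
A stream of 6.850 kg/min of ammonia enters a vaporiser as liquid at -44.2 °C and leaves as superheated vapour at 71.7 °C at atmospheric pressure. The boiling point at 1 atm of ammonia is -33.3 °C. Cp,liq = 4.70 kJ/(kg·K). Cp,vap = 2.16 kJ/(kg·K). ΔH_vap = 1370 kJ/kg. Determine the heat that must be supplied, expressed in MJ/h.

liquid -44.2→-33.3 °C: 51.23 kJ/kg
vaporisation at -33.3 °C: 1370 kJ/kg
vapour -33.3→71.7 °C: 226.8 kJ/kg
Δh = 51.23 + 1370 + 226.8 = 1648 kJ/kg
Q = ṁ·Δh = 6.850 kg/min × 1648 kJ/kg = 11289 kJ/min
|Q| = 188.15 kW = 677.34 MJ/h

Q = 677 MJ/h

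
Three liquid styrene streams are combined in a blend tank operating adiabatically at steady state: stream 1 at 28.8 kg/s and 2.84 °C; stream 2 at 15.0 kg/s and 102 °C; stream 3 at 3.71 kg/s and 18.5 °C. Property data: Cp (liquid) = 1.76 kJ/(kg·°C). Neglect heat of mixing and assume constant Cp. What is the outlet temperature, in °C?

No heat crosses the boundary, so H_out = H_in.
T_out = Σ ṁᵢCp,ᵢTᵢ / Σ ṁᵢCp,ᵢ
      = 2957.6 / 83.618 = 35.37 °C

T_out = 35.4 °C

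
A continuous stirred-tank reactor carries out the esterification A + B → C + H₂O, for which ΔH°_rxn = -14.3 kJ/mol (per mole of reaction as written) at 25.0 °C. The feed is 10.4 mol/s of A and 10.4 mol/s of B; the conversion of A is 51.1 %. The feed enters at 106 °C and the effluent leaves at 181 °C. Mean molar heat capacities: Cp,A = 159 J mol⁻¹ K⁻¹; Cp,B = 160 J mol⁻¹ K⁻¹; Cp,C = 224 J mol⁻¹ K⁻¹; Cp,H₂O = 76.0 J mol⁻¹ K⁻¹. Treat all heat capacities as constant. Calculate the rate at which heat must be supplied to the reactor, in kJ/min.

Extent of reaction ξ = 0.511 × 10.4 = 5.3144 mol/s
Reaction term: ξ·ΔH°_rxn = 5.3144 × -14.3 = -75.996 kJ/s
Sensible, feed 106→25 °C: -268.73 kJ/s
Outlet flows (mol/s): A 5.0856, B 5.0856, C 5.3144, H₂O 5.3144
Sensible, products 25→181 °C: 501.79 kJ/s
Q = ΔH = 157.07 kJ/s = 157.07 kW
Heat supplied = 9424.3 kJ/min

Q_in = 9420 kJ/min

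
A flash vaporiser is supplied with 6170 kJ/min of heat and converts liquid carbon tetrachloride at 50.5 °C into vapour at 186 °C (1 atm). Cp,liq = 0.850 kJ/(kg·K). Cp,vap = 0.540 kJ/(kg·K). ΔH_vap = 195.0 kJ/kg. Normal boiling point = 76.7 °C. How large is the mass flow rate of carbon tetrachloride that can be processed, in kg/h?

Δh = 0.850×(76.7−50.5) + 195.0 + 0.540×(186−76.7) = 276.29 kJ/kg
Q = 6170 kJ/min = 102.83 kJ/s = 370200 kJ/h
ṁ = Q/Δh = 370200 / 276.29 = 1339.9 kg/h

ṁ = 1340 kg/h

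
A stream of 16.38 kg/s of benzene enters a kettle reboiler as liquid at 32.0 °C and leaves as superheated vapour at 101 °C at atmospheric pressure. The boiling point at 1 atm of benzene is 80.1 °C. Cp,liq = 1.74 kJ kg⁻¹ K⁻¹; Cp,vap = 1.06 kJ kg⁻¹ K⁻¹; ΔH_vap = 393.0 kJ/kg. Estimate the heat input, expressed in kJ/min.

liquid 32.0→80.1 °C: 83.694 kJ/kg
vaporisation at 80.1 °C: 393 kJ/kg
vapour 80.1→101 °C: 22.154 kJ/kg
Δh = 83.694 + 393 + 22.154 = 498.85 kJ/kg
Q = ṁ·Δh = 16.38 kg/s × 498.85 kJ/kg = 8171.1 kJ/s
|Q| = 8171.1 kW = 490270 kJ/min

Q = 490000 kJ/min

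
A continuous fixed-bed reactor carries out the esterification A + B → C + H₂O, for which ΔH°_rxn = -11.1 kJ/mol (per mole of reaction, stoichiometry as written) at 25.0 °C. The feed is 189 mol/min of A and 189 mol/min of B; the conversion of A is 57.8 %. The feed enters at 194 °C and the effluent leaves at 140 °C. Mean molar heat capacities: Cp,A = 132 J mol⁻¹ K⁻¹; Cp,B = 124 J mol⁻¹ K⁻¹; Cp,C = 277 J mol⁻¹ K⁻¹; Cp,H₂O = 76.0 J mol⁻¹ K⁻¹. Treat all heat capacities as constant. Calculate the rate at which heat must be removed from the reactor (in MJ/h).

Q_out = 156 MJ/h

Extent of reaction ξ = 0.578 × 189 = 109.24 mol/min
Reaction term: ξ·ΔH°_rxn = 109.24 × -11.1 = -1212.6 kJ/min
Sensible, feed 194→25 °C: -8176.9 kJ/min
Outlet flows (mol/min): A 79.758, B 79.758, C 109.24, H₂O 109.24
Sensible, products 25→140 °C: 6782.8 kJ/min
Q = ΔH = -2606.7 kJ/min = -43.445 kW
Heat removed = 156.4 MJ/h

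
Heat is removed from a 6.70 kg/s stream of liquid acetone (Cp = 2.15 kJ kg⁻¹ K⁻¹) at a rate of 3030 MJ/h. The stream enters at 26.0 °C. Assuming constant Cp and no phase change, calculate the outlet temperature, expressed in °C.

T_out = -32.4 °C

Q = 3030 MJ/h = 841.67 kJ/s
ΔT = Q/(ṁ·Cp) = 841.67/(6.70×2.15) = 58.429 K
T_out = 26.0 − 58.429 = -32.429 °C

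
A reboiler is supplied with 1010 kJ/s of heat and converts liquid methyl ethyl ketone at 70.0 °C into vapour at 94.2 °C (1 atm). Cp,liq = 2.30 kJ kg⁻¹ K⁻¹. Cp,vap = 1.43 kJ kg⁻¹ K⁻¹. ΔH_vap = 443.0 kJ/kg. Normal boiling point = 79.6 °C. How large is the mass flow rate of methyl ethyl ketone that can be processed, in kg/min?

ṁ = 125 kg/min

Δh = 2.30×(79.6−70.0) + 443.0 + 1.43×(94.2−79.6) = 485.96 kJ/kg
Q = 1010 kJ/s = 1010 kJ/s = 60600 kJ/min
ṁ = Q/Δh = 60600 / 485.96 = 124.7 kg/min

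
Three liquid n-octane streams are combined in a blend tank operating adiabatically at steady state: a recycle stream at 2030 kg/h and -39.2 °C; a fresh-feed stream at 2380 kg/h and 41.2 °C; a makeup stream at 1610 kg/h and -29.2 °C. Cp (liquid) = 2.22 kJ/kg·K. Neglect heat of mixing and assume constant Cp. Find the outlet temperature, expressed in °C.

Energy balance with Q = 0: Σ ṁᵢCp,ᵢ(T_out − Tᵢ) = 0
T_out = Σ ṁᵢCp,ᵢTᵢ / Σ ṁᵢCp,ᵢ
      = -63341 / 13364 = -4.7395 °C

T_out = -4.74 °C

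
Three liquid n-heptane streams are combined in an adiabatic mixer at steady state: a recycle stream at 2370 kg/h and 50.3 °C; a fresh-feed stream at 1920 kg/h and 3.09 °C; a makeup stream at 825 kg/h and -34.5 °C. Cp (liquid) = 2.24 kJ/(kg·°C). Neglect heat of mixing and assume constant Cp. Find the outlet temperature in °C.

Adiabatic, steady state ⇒ Σ ṁᵢCp,ᵢ(T_out − Tᵢ) = 0
T_out = Σ ṁᵢCp,ᵢTᵢ / Σ ṁᵢCp,ᵢ
      = 216570 / 11458 = 18.902 °C

T_out = 18.9 °C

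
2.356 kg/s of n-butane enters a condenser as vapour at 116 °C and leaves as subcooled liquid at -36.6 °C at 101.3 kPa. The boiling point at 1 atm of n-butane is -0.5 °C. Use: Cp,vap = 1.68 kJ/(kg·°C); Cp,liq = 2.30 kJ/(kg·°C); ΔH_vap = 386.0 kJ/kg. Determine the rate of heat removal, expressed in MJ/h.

vapour 116→-0.5 °C: -195.72 kJ/kg
condensation at -0.5 °C: -386 kJ/kg
liquid -0.5→-36.6 °C: -83.03 kJ/kg
Δh = -195.72 + -386 + -83.03 = -664.75 kJ/kg
Q = ṁ·Δh = 2.356 kg/s × -664.75 kJ/kg = -1566.2 kJ/s
|Q| = 1566.2 kW = 5638.1 MJ/h

Q_c = 5640 MJ/h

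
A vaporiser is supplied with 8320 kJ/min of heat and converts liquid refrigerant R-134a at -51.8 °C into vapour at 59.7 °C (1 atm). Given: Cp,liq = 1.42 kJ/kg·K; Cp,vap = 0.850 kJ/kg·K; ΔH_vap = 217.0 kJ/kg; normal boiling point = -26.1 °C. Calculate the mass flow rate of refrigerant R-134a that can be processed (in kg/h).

Δh = 1.42×(-26.1−-51.8) + 217.0 + 0.850×(59.7−-26.1) = 326.42 kJ/kg
Q = 8320 kJ/min = 138.67 kJ/s = 499200 kJ/h
ṁ = Q/Δh = 499200 / 326.42 = 1529.3 kg/h

ṁ = 1530 kg/h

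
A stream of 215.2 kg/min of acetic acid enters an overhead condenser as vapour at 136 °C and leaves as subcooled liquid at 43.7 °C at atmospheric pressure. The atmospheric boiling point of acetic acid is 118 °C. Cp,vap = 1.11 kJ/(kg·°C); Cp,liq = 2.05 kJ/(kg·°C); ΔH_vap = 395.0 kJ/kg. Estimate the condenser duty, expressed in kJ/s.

Q_c = 2030 kJ/s

vapour 136→118 °C: -19.98 kJ/kg
condensation at 118 °C: -395 kJ/kg
liquid 118→43.7 °C: -152.31 kJ/kg
Δh = -19.98 + -395 + -152.31 = -567.29 kJ/kg
Q = ṁ·Δh = 215.2 kg/min × -567.29 kJ/kg = -122080 kJ/min
|Q| = 2034.7 kW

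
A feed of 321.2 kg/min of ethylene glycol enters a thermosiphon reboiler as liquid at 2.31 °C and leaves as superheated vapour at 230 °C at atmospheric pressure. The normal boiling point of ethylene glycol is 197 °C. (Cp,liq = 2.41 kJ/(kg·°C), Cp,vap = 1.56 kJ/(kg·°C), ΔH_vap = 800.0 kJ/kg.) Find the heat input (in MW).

liquid 2.31→197 °C: 469.2 kJ/kg
vaporisation at 197 °C: 800 kJ/kg
vapour 197→230 °C: 51.48 kJ/kg
Δh = 469.2 + 800 + 51.48 = 1320.7 kJ/kg
Q = ṁ·Δh = 321.2 kg/min × 1320.7 kJ/kg = 424200 kJ/min
|Q| = 7070.1 kW = 7.0701 MW

Q = 7.07 MW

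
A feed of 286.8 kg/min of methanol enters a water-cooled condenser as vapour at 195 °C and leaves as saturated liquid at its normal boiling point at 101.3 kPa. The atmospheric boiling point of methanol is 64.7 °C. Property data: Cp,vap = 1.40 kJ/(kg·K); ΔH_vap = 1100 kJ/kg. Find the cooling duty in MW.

vapour 195→64.7 °C: -182.42 kJ/kg
condensation at 64.7 °C: -1100 kJ/kg
Δh = -182.42 + -1100 = -1282.4 kJ/kg
Q = ṁ·Δh = 286.8 kg/min × -1282.4 kJ/kg = -367800 kJ/min
|Q| = 6130 kW = 6.13 MW

Q_c = 6.13 MW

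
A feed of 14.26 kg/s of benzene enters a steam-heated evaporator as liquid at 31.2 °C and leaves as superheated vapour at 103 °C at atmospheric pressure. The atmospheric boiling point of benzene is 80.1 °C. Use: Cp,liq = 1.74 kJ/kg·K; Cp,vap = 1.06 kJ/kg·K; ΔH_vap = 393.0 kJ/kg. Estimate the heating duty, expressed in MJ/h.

Q = 25800 MJ/h

liquid 31.2→80.1 °C: 85.086 kJ/kg
vaporisation at 80.1 °C: 393 kJ/kg
vapour 80.1→103 °C: 24.274 kJ/kg
Δh = 85.086 + 393 + 24.274 = 502.36 kJ/kg
Q = ṁ·Δh = 14.26 kg/s × 502.36 kJ/kg = 7163.7 kJ/s
|Q| = 7163.7 kW = 25789 MJ/h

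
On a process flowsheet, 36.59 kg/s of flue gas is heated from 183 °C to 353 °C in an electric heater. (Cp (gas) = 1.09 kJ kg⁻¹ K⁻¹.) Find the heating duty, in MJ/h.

Q = ṁ·Cp·ΔT = 36.59 × 1.09 × (353 − 183) = 6780.1 kJ/s
Heating duty = 24408 MJ/h

Q = 24400 MJ/h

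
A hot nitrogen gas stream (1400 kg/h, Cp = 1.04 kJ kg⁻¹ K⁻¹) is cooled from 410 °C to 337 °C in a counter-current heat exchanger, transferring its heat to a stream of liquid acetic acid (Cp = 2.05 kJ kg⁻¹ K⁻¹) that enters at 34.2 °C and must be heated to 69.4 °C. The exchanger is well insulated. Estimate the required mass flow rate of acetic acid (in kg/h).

Heat released by hot stream: Q = 1400 × 1.04 × (410 − 337) = 106290 kJ/h
Energy balance on cold side (adiabatic exchanger): Q = ṁ_c·Cp_c·(T_c,out − T_c,in)
ṁ_c = 106290 / [2.05 × (69.4 − 34.2)] = 1472.9 kg/h

ṁ_c = 1470 kg/h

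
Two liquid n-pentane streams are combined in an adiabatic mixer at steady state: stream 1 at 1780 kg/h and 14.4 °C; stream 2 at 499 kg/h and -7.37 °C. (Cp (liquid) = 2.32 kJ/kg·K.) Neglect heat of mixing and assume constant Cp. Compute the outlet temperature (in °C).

Adiabatic, steady state ⇒ Σ ṁᵢCp,ᵢ(T_out − Tᵢ) = 0
Σ ṁᵢCp,ᵢTᵢ = 1780×2.32×14.4 + 499×2.32×-7.37 = 50934
Σ ṁᵢCp,ᵢ = 1780×2.32 + 499×2.32 = 5287.3
T_out = 50934 / 5287.3 = 9.6333 °C

T_out = 9.63 °C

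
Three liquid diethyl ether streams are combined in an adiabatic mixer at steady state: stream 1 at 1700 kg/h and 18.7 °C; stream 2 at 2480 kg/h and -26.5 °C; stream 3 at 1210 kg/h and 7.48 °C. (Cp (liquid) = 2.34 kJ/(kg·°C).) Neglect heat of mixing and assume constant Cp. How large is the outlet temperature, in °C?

T_out = -4.62 °C

Energy balance with Q = 0: Σ ṁᵢCp,ᵢ(T_out − Tᵢ) = 0
Σ ṁᵢCp,ᵢTᵢ = 1700×2.34×18.7 + 2480×2.34×-26.5 + 1210×2.34×7.48 = -58217
Σ ṁᵢCp,ᵢ = 1700×2.34 + 2480×2.34 + 1210×2.34 = 12613
T_out = -58217 / 12613 = -4.6158 °C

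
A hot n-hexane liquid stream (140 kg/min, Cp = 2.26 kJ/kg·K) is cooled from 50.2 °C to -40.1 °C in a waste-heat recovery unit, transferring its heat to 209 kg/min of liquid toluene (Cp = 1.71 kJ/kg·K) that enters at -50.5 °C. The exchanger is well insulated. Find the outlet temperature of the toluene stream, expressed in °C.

T_c,out = 29.4 °C

Heat released by hot stream: Q = 140 × 2.26 × (50.2 − -40.1) = 28571 kJ/min
Energy balance on cold side (adiabatic exchanger): Q = ṁ_c·Cp_c·(T_c,out − T_c,in)
T_c,out = -50.5 + 28571/(209 × 1.71) = 29.443 °C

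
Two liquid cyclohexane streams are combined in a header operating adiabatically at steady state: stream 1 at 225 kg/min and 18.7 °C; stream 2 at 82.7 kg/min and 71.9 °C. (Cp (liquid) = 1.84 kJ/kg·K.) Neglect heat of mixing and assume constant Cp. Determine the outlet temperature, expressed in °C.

T_out = 33.0 °C

Energy balance with Q = 0: Σ ṁᵢCp,ᵢ(T_out − Tᵢ) = 0
T_out = Σ ṁᵢCp,ᵢTᵢ / Σ ṁᵢCp,ᵢ
      = 18683 / 566.17 = 32.998 °C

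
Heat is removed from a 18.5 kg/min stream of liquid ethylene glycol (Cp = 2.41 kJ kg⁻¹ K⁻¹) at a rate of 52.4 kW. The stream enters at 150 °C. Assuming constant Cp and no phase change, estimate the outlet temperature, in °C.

Q = 52.4 kW = 3144 kJ/min
ΔT = Q/(ṁ·Cp) = 3144/(18.5×2.41) = 70.517 K
T_out = 150 − 70.517 = 79.483 °C

T_out = 79.5 °C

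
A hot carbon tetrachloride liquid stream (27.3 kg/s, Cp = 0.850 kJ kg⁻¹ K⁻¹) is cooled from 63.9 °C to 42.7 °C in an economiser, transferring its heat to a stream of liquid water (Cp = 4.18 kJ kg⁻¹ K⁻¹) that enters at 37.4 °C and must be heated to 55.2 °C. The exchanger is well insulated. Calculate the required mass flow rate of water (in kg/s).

ṁ_c = 6.61 kg/s

Heat released by hot stream: Q = 27.3 × 0.850 × (63.9 − 42.7) = 491.95 kJ/s
Energy balance on cold side (adiabatic exchanger): Q = ṁ_c·Cp_c·(T_c,out − T_c,in)
ṁ_c = 491.95 / [4.18 × (55.2 − 37.4)] = 6.6118 kg/s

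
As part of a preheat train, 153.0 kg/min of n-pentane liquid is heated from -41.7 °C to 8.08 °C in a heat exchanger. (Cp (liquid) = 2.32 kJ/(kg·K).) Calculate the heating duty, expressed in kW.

Q = 294 kW

Q = ṁ·Cp·ΔT = 153.0 × 2.32 × (8.08 − -41.7) = 17670 kJ/min
Converting: 17670 / 60 s = 294.5 kW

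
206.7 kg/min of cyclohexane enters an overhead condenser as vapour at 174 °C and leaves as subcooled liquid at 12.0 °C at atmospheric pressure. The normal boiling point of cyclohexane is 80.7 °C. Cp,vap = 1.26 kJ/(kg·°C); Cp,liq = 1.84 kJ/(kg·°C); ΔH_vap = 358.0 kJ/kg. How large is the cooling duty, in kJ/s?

vapour 174→80.7 °C: -117.56 kJ/kg
condensation at 80.7 °C: -358 kJ/kg
liquid 80.7→12.0 °C: -126.41 kJ/kg
Δh = -117.56 + -358 + -126.41 = -601.97 kJ/kg
Q = ṁ·Δh = 206.7 kg/min × -601.97 kJ/kg = -124430 kJ/min
|Q| = 2073.8 kW

Q_c = 2070 kJ/s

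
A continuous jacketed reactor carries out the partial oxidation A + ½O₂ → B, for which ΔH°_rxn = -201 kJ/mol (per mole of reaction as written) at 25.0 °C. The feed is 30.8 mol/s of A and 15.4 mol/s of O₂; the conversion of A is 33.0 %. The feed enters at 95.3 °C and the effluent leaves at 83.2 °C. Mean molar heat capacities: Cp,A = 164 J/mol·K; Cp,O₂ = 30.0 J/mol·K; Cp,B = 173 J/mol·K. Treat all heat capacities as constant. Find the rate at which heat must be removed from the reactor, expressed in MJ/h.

Extent of reaction ξ = 0.330 × 30.8 = 10.164 mol/s
Reaction term: ξ·ΔH°_rxn = 10.164 × -201 = -2043 kJ/s
Sensible, feed 95.3→25 °C: -387.58 kJ/s
Outlet flows (mol/s): A 20.636, O₂ 10.318, B 10.164
Sensible, products 25→83.2 °C: 317.32 kJ/s
Q = ΔH = -2113.2 kJ/s = -2113.2 kW
Heat removed = 7607.6 MJ/h

Q_out = 7610 MJ/h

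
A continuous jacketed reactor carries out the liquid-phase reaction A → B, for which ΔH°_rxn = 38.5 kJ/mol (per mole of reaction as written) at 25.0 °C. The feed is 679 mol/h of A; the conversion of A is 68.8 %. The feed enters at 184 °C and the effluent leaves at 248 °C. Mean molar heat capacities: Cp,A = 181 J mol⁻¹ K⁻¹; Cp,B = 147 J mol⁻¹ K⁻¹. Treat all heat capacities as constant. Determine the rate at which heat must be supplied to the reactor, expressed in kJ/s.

Extent of reaction ξ = 0.688 × 679 = 467.15 mol/h
Reaction term: ξ·ΔH°_rxn = 467.15 × 38.5 = 17985 kJ/h
Sensible, feed 184→25 °C: -19541 kJ/h
Outlet flows (mol/h): A 211.85, B 467.15
Sensible, products 25→248 °C: 23865 kJ/h
Q = ΔH = 22309 kJ/h = 6.1969 kW
Heat supplied = 6.1969 kJ/s

Q_in = 6.20 kJ/s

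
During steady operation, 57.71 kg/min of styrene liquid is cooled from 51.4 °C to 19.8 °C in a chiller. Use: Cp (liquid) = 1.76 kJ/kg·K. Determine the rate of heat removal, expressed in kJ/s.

Q = ṁ·Cp·ΔT = 57.71 × 1.76 × (19.8 − 51.4) = -3209.6 kJ/min
Converting: 3209.6 / 60 s = 53.493 kW

Q_c = 53.5 kJ/s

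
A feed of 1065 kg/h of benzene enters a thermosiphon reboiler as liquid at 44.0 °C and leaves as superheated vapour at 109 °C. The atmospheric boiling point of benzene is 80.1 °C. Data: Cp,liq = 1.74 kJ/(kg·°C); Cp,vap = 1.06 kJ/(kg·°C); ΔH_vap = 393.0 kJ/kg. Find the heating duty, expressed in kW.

liquid 44.0→80.1 °C: 62.814 kJ/kg
vaporisation at 80.1 °C: 393 kJ/kg
vapour 80.1→109 °C: 30.634 kJ/kg
Δh = 62.814 + 393 + 30.634 = 486.45 kJ/kg
Q = ṁ·Δh = 1065 kg/h × 486.45 kJ/kg = 518070 kJ/h
|Q| = 143.91 kW

Q = 144 kW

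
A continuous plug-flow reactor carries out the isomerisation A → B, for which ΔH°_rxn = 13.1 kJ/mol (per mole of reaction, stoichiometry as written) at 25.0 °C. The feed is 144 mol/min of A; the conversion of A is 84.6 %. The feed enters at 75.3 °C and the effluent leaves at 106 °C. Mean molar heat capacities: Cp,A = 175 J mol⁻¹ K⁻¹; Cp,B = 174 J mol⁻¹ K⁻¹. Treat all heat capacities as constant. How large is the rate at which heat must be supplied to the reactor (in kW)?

Q_in = 39.3 kW

Extent of reaction ξ = 0.846 × 144 = 121.82 mol/min
Reaction term: ξ·ΔH°_rxn = 121.82 × 13.1 = 1595.9 kJ/min
Sensible, feed 75.3→25 °C: -1267.6 kJ/min
Outlet flows (mol/min): A 22.176, B 121.82
Sensible, products 25→106 °C: 2031.3 kJ/min
Q = ΔH = 2359.7 kJ/min = 39.328 kW
Heat supplied = 39.328 kW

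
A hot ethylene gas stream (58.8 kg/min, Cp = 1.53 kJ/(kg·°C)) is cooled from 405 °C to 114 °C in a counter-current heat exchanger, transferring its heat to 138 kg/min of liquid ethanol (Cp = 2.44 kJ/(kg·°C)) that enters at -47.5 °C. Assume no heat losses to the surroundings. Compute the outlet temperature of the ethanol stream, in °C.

Heat released by hot stream: Q = 58.8 × 1.53 × (405 − 114) = 26180 kJ/min
Energy balance on cold side (adiabatic exchanger): Q = ṁ_c·Cp_c·(T_c,out − T_c,in)
T_c,out = -47.5 + 26180/(138 × 2.44) = 30.249 °C

T_c,out = 30.2 °C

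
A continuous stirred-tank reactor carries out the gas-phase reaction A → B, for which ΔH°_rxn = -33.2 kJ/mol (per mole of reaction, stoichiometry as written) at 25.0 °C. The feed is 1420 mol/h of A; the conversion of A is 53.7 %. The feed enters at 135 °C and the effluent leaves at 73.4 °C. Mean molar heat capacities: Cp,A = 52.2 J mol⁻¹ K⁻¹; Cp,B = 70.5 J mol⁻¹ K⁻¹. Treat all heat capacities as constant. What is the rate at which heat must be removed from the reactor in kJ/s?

Extent of reaction ξ = 0.537 × 1420 = 762.54 mol/h
Reaction term: ξ·ΔH°_rxn = 762.54 × -33.2 = -25316 kJ/h
Sensible, feed 135→25 °C: -8153.6 kJ/h
Outlet flows (mol/h): A 657.46, B 762.54
Sensible, products 25→73.4 °C: 4263 kJ/h
Q = ΔH = -29207 kJ/h = -8.113 kW
Heat removed = 8.113 kJ/s

Q_out = 8.11 kJ/s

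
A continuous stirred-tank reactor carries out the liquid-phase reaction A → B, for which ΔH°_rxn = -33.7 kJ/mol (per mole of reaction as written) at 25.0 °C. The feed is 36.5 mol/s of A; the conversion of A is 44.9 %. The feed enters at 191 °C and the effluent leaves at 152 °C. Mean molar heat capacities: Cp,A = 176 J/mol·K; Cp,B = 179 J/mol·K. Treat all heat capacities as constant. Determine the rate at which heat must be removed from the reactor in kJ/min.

Q_out = 47800 kJ/min

Extent of reaction ξ = 0.449 × 36.5 = 16.389 mol/s
Reaction term: ξ·ΔH°_rxn = 16.389 × -33.7 = -552.29 kJ/s
Sensible, feed 191→25 °C: -1066.4 kJ/s
Outlet flows (mol/s): A 20.111, B 16.389
Sensible, products 25→152 °C: 822.09 kJ/s
Q = ΔH = -796.58 kJ/s = -796.58 kW
Heat removed = 47795 kJ/min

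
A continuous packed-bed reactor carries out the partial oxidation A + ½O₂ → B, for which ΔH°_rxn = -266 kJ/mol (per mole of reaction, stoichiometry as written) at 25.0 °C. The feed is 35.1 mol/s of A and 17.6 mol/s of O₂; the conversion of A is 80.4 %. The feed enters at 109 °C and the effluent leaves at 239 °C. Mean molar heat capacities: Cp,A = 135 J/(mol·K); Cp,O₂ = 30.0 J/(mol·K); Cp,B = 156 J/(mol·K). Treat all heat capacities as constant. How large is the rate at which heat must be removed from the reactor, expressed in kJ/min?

Extent of reaction ξ = 0.804 × 35.1 = 28.22 mol/s
Reaction term: ξ·ΔH°_rxn = 28.22 × -266 = -7506.6 kJ/s
Sensible, feed 109→25 °C: -442.39 kJ/s
Outlet flows (mol/s): A 6.8796, O₂ 3.4898, B 28.22
Sensible, products 25→239 °C: 1163.3 kJ/s
Q = ΔH = -6785.7 kJ/s = -6785.7 kW
Heat removed = 407140 kJ/min

Q_out = 407000 kJ/min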